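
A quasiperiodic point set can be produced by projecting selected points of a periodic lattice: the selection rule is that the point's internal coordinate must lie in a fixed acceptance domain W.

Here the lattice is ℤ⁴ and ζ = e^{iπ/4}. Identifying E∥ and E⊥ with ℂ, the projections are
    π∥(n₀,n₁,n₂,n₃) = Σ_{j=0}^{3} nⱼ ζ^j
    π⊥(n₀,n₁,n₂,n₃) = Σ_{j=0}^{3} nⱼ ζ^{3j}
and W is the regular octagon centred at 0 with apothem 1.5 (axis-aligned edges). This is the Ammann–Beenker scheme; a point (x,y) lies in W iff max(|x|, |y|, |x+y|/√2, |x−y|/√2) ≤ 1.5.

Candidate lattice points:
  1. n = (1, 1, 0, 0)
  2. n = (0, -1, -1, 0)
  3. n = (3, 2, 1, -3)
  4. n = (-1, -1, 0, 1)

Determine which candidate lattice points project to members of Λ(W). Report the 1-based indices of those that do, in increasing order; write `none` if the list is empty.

1, 2, 4

With ζ = e^{iπ/4} the internal vectors are ζ^0,ζ^3,ζ^6,ζ^9.
#1 (1, 1, 0, 0): internal (0.2929, 0.7071); octagon support 0.7071 vs apothem 1.5 → ∈ W
#2 (0, -1, -1, 0): internal (0.7071, 0.2929); octagon support 0.7071 vs apothem 1.5 → ∈ W
#3 (3, 2, 1, -3): internal (-0.5355, -1.7071); octagon support 1.7071 vs apothem 1.5 → ∉ W
#4 (-1, -1, 0, 1): internal (0.4142, 0.0000); octagon support 0.4142 vs apothem 1.5 → ∈ W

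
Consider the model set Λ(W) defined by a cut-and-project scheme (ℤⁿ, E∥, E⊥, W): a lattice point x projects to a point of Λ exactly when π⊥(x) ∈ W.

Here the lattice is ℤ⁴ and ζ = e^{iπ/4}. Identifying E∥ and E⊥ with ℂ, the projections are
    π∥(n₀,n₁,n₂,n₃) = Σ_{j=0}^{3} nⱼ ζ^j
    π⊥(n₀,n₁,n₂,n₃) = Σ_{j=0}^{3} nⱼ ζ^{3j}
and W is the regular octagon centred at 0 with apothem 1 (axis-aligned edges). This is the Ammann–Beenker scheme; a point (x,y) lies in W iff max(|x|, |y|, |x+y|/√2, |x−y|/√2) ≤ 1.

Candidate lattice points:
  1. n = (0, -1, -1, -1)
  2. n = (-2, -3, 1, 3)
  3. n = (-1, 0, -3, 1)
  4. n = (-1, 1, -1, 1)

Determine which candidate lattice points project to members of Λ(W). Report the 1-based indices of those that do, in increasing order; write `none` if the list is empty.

1

Internal map: ζ^{3j} for j=0..3 gives (1,0), (−√2/2,√2/2), (0,−1), (√2/2,√2/2).
#1 (0, -1, -1, -1): internal (0.0000, -0.4142); octagon support 0.4142 vs apothem 1 → ∈ W
#2 (-2, -3, 1, 3): internal (2.2426, -1.0000); octagon support 2.2929 vs apothem 1 → ∉ W
#3 (-1, 0, -3, 1): internal (-0.2929, 3.7071); octagon support 3.7071 vs apothem 1 → ∉ W
#4 (-1, 1, -1, 1): internal (-1.0000, 2.4142); octagon support 2.4142 vs apothem 1 → ∉ W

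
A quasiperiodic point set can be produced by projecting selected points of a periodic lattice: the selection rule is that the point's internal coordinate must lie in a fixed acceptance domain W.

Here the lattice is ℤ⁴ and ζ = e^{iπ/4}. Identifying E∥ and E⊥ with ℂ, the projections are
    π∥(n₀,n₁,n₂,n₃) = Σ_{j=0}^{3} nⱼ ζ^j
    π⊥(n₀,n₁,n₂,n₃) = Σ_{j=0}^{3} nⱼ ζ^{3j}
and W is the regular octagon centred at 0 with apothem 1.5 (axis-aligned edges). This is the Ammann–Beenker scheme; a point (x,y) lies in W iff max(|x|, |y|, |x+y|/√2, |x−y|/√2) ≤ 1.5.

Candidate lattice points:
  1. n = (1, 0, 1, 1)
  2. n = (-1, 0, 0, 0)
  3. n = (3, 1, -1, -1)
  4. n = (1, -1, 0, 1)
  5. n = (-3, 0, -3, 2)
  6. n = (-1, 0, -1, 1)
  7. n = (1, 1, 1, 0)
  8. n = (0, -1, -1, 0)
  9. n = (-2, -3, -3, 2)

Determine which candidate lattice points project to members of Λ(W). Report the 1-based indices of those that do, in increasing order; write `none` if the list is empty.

With ζ = e^{iπ/4} the internal vectors are ζ^0,ζ^3,ζ^6,ζ^9.
candidate 1: n = (1, 0, 1, 1) → π⊥ ≈ (+1.7071, -0.2929); max(|x|,|y|,|x±y|/√2) = 1.7071 > 1.5 ⇒ ∉ W
candidate 2: n = (-1, 0, 0, 0) → π⊥ ≈ (-1.0000, +0.0000); max(|x|,|y|,|x±y|/√2) = 1.0000 ≤ 1.5 ⇒ ∈ W
candidate 3: n = (3, 1, -1, -1) → π⊥ ≈ (+1.5858, +1.0000); max(|x|,|y|,|x±y|/√2) = 1.8284 > 1.5 ⇒ ∉ W
candidate 4: n = (1, -1, 0, 1) → π⊥ ≈ (+2.4142, +0.0000); max(|x|,|y|,|x±y|/√2) = 2.4142 > 1.5 ⇒ ∉ W
candidate 5: n = (-3, 0, -3, 2) → π⊥ ≈ (-1.5858, +4.4142); max(|x|,|y|,|x±y|/√2) = 4.4142 > 1.5 ⇒ ∉ W
candidate 6: n = (-1, 0, -1, 1) → π⊥ ≈ (-0.2929, +1.7071); max(|x|,|y|,|x±y|/√2) = 1.7071 > 1.5 ⇒ ∉ W
candidate 7: n = (1, 1, 1, 0) → π⊥ ≈ (+0.2929, -0.2929); max(|x|,|y|,|x±y|/√2) = 0.4142 ≤ 1.5 ⇒ ∈ W
candidate 8: n = (0, -1, -1, 0) → π⊥ ≈ (+0.7071, +0.2929); max(|x|,|y|,|x±y|/√2) = 0.7071 ≤ 1.5 ⇒ ∈ W
candidate 9: n = (-2, -3, -3, 2) → π⊥ ≈ (+1.5355, +2.2929); max(|x|,|y|,|x±y|/√2) = 2.7071 > 1.5 ⇒ ∉ W

2, 7, 8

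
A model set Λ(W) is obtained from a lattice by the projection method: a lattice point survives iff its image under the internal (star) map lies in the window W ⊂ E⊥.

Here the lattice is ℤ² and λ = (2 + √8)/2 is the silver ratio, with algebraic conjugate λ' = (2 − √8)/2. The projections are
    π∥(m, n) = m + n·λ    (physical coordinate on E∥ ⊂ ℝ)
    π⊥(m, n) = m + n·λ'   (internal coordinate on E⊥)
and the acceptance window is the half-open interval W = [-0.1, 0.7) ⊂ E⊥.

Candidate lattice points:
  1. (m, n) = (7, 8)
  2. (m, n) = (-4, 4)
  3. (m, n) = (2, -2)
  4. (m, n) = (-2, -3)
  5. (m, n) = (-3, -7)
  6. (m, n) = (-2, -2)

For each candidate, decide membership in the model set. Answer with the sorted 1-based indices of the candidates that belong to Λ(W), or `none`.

none

λ' = (2−√8)/2 ≈ -0.41421.
[1] lift (7,8): star map gives 3.68629; window check -0.1 ≤ 3.68629 < 0.7 is false → out
[2] lift (-4,4): star map gives -5.65685; window check -0.1 ≤ -5.65685 < 0.7 is false → out
[3] lift (2,-2): star map gives 2.82843; window check -0.1 ≤ 2.82843 < 0.7 is false → out
[4] lift (-2,-3): star map gives -0.75736; window check -0.1 ≤ -0.75736 < 0.7 is false → out
[5] lift (-3,-7): star map gives -0.10051; window check -0.1 ≤ -0.10051 < 0.7 is false → out
[6] lift (-2,-2): star map gives -1.17157; window check -0.1 ≤ -1.17157 < 0.7 is false → out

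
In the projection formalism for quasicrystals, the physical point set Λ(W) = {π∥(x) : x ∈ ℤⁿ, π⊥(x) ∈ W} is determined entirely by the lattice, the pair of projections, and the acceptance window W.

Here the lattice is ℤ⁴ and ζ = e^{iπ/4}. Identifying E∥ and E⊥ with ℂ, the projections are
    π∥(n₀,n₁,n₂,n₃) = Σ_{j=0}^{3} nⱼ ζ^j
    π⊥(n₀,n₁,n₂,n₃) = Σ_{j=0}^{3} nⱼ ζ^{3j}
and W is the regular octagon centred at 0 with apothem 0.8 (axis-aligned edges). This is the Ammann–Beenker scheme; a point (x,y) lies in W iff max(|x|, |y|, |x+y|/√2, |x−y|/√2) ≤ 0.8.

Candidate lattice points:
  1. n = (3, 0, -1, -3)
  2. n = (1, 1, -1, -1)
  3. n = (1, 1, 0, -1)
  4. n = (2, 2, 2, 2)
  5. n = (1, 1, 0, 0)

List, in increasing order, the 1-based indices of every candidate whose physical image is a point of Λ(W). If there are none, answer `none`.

π⊥(n) = n₀ + n₁ζ³ + n₂ζ⁶ + n₃ζ⁹ where ζ = e^{iπ/4}.
candidate 1: n = (3, 0, -1, -3) → π⊥ ≈ (+0.878680, -1.121320); max(|x|,|y|,|x±y|/√2) = 1.414214 > 0.8 ⇒ ∉ W
candidate 2: n = (1, 1, -1, -1) → π⊥ ≈ (-0.414214, +1.000000); max(|x|,|y|,|x±y|/√2) = 1.000000 > 0.8 ⇒ ∉ W
candidate 3: n = (1, 1, 0, -1) → π⊥ ≈ (-0.414214, +0.000000); max(|x|,|y|,|x±y|/√2) = 0.414214 ≤ 0.8 ⇒ ∈ W
candidate 4: n = (2, 2, 2, 2) → π⊥ ≈ (+2.000000, +0.828427); max(|x|,|y|,|x±y|/√2) = 2.000000 > 0.8 ⇒ ∉ W
candidate 5: n = (1, 1, 0, 0) → π⊥ ≈ (+0.292893, +0.707107); max(|x|,|y|,|x±y|/√2) = 0.707107 ≤ 0.8 ⇒ ∈ W

3, 5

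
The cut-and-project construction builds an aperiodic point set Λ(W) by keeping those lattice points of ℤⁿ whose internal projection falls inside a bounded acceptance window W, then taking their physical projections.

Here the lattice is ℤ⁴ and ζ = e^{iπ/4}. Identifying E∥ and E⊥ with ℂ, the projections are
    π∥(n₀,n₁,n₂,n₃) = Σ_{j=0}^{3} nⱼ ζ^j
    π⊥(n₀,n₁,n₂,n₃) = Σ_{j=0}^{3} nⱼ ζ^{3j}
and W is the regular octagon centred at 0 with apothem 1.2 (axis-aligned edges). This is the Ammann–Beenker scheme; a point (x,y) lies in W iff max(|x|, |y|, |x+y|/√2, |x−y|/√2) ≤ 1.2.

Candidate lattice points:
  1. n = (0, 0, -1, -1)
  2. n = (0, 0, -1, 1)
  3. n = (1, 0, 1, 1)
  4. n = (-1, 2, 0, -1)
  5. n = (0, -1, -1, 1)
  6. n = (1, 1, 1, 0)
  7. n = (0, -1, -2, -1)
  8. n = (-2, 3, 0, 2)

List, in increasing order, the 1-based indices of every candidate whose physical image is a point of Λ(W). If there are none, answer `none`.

1, 6, 7

π⊥(n) = n₀ + n₁ζ³ + n₂ζ⁶ + n₃ζ⁹ where ζ = e^{iπ/4}.
#1 (0, 0, -1, -1): internal (-0.707107, 0.292893); octagon support 0.707107 vs apothem 1.2 → ∈ W
#2 (0, 0, -1, 1): internal (0.707107, 1.707107); octagon support 1.707107 vs apothem 1.2 → ∉ W
#3 (1, 0, 1, 1): internal (1.707107, -0.292893); octagon support 1.707107 vs apothem 1.2 → ∉ W
#4 (-1, 2, 0, -1): internal (-3.121320, 0.707107); octagon support 3.121320 vs apothem 1.2 → ∉ W
#5 (0, -1, -1, 1): internal (1.414214, 1.000000); octagon support 1.707107 vs apothem 1.2 → ∉ W
#6 (1, 1, 1, 0): internal (0.292893, -0.292893); octagon support 0.414214 vs apothem 1.2 → ∈ W
#7 (0, -1, -2, -1): internal (0.000000, 0.585786); octagon support 0.585786 vs apothem 1.2 → ∈ W
#8 (-2, 3, 0, 2): internal (-2.707107, 3.535534); octagon support 4.414214 vs apothem 1.2 → ∉ W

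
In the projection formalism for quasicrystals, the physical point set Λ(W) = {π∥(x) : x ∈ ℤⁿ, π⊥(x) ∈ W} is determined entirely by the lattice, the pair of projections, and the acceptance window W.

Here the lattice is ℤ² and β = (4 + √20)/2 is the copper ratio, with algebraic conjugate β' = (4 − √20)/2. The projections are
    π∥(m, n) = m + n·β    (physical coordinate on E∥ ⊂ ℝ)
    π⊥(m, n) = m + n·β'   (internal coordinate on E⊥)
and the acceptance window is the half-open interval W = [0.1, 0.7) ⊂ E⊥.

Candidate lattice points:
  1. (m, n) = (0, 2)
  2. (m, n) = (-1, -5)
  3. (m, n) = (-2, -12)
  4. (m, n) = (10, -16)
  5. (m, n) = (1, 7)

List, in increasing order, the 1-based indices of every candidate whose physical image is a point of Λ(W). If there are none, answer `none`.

Numerically β ≈ 4.236068 and β' = −1/β ≈ -0.236068.
[1] lift (0,2): star map gives -0.472136; window check 0.1 ≤ -0.472136 < 0.7 is false → out
[2] lift (-1,-5): star map gives 0.180340; window check 0.1 ≤ 0.180340 < 0.7 is true → IN Λ
[3] lift (-2,-12): star map gives 0.832816; window check 0.1 ≤ 0.832816 < 0.7 is false → out
[4] lift (10,-16): star map gives 13.777088; window check 0.1 ≤ 13.777088 < 0.7 is false → out
[5] lift (1,7): star map gives -0.652476; window check 0.1 ≤ -0.652476 < 0.7 is false → out

2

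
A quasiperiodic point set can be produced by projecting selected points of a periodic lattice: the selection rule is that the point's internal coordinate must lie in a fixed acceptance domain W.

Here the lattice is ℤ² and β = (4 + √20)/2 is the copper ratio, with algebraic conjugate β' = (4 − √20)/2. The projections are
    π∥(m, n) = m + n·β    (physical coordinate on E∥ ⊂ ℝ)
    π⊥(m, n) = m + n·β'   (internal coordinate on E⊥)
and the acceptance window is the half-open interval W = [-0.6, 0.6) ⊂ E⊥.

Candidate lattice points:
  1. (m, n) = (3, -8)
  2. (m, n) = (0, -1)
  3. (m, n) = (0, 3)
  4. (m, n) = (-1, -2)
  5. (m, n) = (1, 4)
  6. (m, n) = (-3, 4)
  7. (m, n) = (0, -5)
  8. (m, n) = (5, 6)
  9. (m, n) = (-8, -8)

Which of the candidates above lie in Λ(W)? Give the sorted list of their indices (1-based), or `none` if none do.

Compute β' = (4−√20)/2 = -0.236068, so π⊥(m,n) = m -0.236068·n.
#1 (3,-8): internal coord 3 + (-8)·β' = +4.888544; +4.888544 ∉ [-0.6, 0.6) → out
#2 (0,-1): internal coord 0 + (-1)·β' = +0.236068; +0.236068 ∈ [-0.6, 0.6) → IN Λ
#3 (0,3): internal coord 0 + (3)·β' = -0.708204; -0.708204 ∉ [-0.6, 0.6) → out
#4 (-1,-2): internal coord -1 + (-2)·β' = -0.527864; -0.527864 ∈ [-0.6, 0.6) → IN Λ
#5 (1,4): internal coord 1 + (4)·β' = +0.055728; +0.055728 ∈ [-0.6, 0.6) → IN Λ
#6 (-3,4): internal coord -3 + (4)·β' = -3.944272; -3.944272 ∉ [-0.6, 0.6) → out
#7 (0,-5): internal coord 0 + (-5)·β' = +1.180340; +1.180340 ∉ [-0.6, 0.6) → out
#8 (5,6): internal coord 5 + (6)·β' = +3.583592; +3.583592 ∉ [-0.6, 0.6) → out
#9 (-8,-8): internal coord -8 + (-8)·β' = -6.111456; -6.111456 ∉ [-0.6, 0.6) → out

2, 4, 5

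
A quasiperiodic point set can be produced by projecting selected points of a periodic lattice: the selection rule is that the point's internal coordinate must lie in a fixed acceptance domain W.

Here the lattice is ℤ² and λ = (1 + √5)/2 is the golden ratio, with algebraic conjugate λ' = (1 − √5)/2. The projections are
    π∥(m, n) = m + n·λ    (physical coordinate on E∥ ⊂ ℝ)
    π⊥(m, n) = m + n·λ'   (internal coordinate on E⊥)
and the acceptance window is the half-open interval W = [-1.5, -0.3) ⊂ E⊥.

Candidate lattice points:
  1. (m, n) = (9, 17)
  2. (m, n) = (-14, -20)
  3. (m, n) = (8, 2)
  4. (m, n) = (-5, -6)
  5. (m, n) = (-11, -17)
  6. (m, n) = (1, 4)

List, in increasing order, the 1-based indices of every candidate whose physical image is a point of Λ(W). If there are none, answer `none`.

4, 5, 6

Numerically λ ≈ 1.61803 and λ' = −1/λ ≈ -0.61803.
candidate 1: (m,n)=(9,17) → π∥ = 9+17·λ ≈ 36.50658, π⊥ = 9+17·λ' ≈ -1.50658 ∉ [-1.5, -0.3) ⇒ out
candidate 2: (m,n)=(-14,-20) → π∥ = -14-20·λ ≈ -46.36068, π⊥ = -14-20·λ' ≈ -1.63932 ∉ [-1.5, -0.3) ⇒ out
candidate 3: (m,n)=(8,2) → π∥ = 8+2·λ ≈ 11.23607, π⊥ = 8+2·λ' ≈ 6.76393 ∉ [-1.5, -0.3) ⇒ out
candidate 4: (m,n)=(-5,-6) → π∥ = -5-6·λ ≈ -14.70820, π⊥ = -5-6·λ' ≈ -1.29180 ∈ [-1.5, -0.3) ⇒ IN Λ
candidate 5: (m,n)=(-11,-17) → π∥ = -11-17·λ ≈ -38.50658, π⊥ = -11-17·λ' ≈ -0.49342 ∈ [-1.5, -0.3) ⇒ IN Λ
candidate 6: (m,n)=(1,4) → π∥ = 1+4·λ ≈ 7.47214, π⊥ = 1+4·λ' ≈ -1.47214 ∈ [-1.5, -0.3) ⇒ IN Λ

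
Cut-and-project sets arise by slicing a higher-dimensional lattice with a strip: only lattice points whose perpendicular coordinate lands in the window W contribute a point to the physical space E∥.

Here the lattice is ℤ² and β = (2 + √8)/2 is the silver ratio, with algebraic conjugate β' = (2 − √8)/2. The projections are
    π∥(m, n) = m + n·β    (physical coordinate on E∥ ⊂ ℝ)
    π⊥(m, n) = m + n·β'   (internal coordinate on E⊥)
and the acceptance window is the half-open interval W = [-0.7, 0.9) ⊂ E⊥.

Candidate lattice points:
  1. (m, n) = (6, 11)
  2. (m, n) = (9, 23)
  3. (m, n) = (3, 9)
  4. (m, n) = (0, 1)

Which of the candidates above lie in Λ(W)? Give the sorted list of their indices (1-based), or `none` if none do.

2, 4

Numerically β ≈ 2.41421 and β' = −1/β ≈ -0.41421.
candidate 1: (m,n)=(6,11) → π∥ = 6+11·β ≈ 32.55635, π⊥ = 6+11·β' ≈ 1.44365 ∉ [-0.7, 0.9) ⇒ out
candidate 2: (m,n)=(9,23) → π∥ = 9+23·β ≈ 64.52691, π⊥ = 9+23·β' ≈ -0.52691 ∈ [-0.7, 0.9) ⇒ IN Λ
candidate 3: (m,n)=(3,9) → π∥ = 3+9·β ≈ 24.72792, π⊥ = 3+9·β' ≈ -0.72792 ∉ [-0.7, 0.9) ⇒ out
candidate 4: (m,n)=(0,1) → π∥ = 0+1·β ≈ 2.41421, π⊥ = 0+1·β' ≈ -0.41421 ∈ [-0.7, 0.9) ⇒ IN Λ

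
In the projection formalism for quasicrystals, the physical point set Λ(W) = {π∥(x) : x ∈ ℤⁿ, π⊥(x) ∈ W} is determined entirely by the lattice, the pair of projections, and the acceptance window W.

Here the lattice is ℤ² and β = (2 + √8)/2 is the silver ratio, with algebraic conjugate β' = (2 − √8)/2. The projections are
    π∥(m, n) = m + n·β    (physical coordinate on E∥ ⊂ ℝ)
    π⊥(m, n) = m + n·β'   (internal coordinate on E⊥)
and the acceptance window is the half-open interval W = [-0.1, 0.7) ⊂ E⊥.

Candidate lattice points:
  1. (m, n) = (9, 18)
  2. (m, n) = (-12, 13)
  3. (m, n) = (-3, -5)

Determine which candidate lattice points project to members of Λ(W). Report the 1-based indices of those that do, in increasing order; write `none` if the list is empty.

β' = (2−√8)/2 ≈ -0.41421.
[1] lift (9,18): star map gives 1.54416; window check -0.1 ≤ 1.54416 < 0.7 is false → out
[2] lift (-12,13): star map gives -17.38478; window check -0.1 ≤ -17.38478 < 0.7 is false → out
[3] lift (-3,-5): star map gives -0.92893; window check -0.1 ≤ -0.92893 < 0.7 is false → out

none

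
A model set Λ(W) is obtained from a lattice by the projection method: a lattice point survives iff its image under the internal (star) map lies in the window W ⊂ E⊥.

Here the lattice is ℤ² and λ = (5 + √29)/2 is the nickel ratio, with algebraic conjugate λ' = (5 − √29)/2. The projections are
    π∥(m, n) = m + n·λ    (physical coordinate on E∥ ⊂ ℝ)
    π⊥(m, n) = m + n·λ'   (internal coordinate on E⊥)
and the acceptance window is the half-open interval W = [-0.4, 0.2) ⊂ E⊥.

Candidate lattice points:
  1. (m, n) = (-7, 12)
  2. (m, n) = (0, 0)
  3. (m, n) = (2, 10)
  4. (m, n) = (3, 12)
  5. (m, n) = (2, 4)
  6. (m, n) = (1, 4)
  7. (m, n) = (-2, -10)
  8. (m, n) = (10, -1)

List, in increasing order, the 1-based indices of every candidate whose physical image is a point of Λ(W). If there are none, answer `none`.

2, 3, 7

Compute λ' = (5−√29)/2 = -0.1926, so π⊥(m,n) = m -0.1926·n.
candidate 1: (m,n)=(-7,12) → π∥ = -7+12·λ ≈ 55.3110, π⊥ = -7+12·λ' ≈ -9.3110 ∉ [-0.4, 0.2) ⇒ out
candidate 2: (m,n)=(0,0) → π∥ = 0+0·λ ≈ 0.0000, π⊥ = 0+0·λ' ≈ 0.0000 ∈ [-0.4, 0.2) ⇒ IN Λ
candidate 3: (m,n)=(2,10) → π∥ = 2+10·λ ≈ 53.9258, π⊥ = 2+10·λ' ≈ 0.0742 ∈ [-0.4, 0.2) ⇒ IN Λ
candidate 4: (m,n)=(3,12) → π∥ = 3+12·λ ≈ 65.3110, π⊥ = 3+12·λ' ≈ 0.6890 ∉ [-0.4, 0.2) ⇒ out
candidate 5: (m,n)=(2,4) → π∥ = 2+4·λ ≈ 22.7703, π⊥ = 2+4·λ' ≈ 1.2297 ∉ [-0.4, 0.2) ⇒ out
candidate 6: (m,n)=(1,4) → π∥ = 1+4·λ ≈ 21.7703, π⊥ = 1+4·λ' ≈ 0.2297 ∉ [-0.4, 0.2) ⇒ out
candidate 7: (m,n)=(-2,-10) → π∥ = -2-10·λ ≈ -53.9258, π⊥ = -2-10·λ' ≈ -0.0742 ∈ [-0.4, 0.2) ⇒ IN Λ
candidate 8: (m,n)=(10,-1) → π∥ = 10-1·λ ≈ 4.8074, π⊥ = 10-1·λ' ≈ 10.1926 ∉ [-0.4, 0.2) ⇒ out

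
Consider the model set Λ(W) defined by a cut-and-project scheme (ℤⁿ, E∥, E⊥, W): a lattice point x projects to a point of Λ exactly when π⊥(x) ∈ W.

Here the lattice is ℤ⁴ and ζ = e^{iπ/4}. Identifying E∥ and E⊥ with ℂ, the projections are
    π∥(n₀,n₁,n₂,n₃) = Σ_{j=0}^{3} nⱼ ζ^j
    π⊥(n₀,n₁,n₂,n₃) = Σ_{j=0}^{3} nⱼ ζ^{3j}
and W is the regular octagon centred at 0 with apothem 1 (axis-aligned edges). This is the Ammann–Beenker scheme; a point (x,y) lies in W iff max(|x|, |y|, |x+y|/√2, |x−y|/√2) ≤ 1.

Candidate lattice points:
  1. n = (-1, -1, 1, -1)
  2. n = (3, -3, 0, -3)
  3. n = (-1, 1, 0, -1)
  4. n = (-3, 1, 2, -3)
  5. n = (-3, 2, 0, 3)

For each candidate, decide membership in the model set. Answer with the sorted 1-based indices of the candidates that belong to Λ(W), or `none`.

none

With ζ = e^{iπ/4} the internal vectors are ζ^0,ζ^3,ζ^6,ζ^9.
#1 (-1, -1, 1, -1): internal (-1.00000, -2.41421); octagon support 2.41421 vs apothem 1 → ∉ W
#2 (3, -3, 0, -3): internal (3.00000, -4.24264); octagon support 5.12132 vs apothem 1 → ∉ W
#3 (-1, 1, 0, -1): internal (-2.41421, 0.00000); octagon support 2.41421 vs apothem 1 → ∉ W
#4 (-3, 1, 2, -3): internal (-5.82843, -3.41421); octagon support 6.53553 vs apothem 1 → ∉ W
#5 (-3, 2, 0, 3): internal (-2.29289, 3.53553); octagon support 4.12132 vs apothem 1 → ∉ W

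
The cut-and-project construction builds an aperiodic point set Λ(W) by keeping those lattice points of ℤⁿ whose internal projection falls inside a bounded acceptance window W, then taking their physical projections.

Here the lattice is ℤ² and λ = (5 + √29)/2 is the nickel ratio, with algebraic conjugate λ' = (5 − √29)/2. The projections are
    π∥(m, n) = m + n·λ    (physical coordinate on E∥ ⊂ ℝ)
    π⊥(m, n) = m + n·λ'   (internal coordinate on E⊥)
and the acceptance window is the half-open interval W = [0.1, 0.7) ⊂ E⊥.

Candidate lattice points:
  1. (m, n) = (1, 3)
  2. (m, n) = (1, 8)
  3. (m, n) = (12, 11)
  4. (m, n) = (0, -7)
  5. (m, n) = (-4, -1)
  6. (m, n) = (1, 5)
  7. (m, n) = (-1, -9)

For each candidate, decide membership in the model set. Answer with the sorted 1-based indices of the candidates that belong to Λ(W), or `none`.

Numerically λ ≈ 5.19258 and λ' = −1/λ ≈ -0.19258.
[1] lift (1,3): star map gives 0.42225; window check 0.1 ≤ 0.42225 < 0.7 is true → IN Λ
[2] lift (1,8): star map gives -0.54066; window check 0.1 ≤ -0.54066 < 0.7 is false → out
[3] lift (12,11): star map gives 9.88159; window check 0.1 ≤ 9.88159 < 0.7 is false → out
[4] lift (0,-7): star map gives 1.34808; window check 0.1 ≤ 1.34808 < 0.7 is false → out
[5] lift (-4,-1): star map gives -3.80742; window check 0.1 ≤ -3.80742 < 0.7 is false → out
[6] lift (1,5): star map gives 0.03709; window check 0.1 ≤ 0.03709 < 0.7 is false → out
[7] lift (-1,-9): star map gives 0.73324; window check 0.1 ≤ 0.73324 < 0.7 is false → out

1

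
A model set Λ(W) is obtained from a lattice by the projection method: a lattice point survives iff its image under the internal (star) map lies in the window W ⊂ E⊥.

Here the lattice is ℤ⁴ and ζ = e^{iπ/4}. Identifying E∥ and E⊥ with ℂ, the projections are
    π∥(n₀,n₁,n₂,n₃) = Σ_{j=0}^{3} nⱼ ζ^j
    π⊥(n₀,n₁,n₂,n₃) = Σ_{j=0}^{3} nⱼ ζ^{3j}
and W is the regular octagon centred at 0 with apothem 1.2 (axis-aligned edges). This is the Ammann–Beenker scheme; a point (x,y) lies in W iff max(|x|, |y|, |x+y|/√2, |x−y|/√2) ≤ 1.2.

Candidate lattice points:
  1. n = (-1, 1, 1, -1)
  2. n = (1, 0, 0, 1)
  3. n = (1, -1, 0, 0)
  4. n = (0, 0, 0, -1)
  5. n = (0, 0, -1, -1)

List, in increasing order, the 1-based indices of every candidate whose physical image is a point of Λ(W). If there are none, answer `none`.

Internal map: ζ^{3j} for j=0..3 gives (1,0), (−√2/2,√2/2), (0,−1), (√2/2,√2/2).
#1 (-1, 1, 1, -1): internal (-2.414214, -1.000000); octagon support 2.414214 vs apothem 1.2 → ∉ W
#2 (1, 0, 0, 1): internal (1.707107, 0.707107); octagon support 1.707107 vs apothem 1.2 → ∉ W
#3 (1, -1, 0, 0): internal (1.707107, -0.707107); octagon support 1.707107 vs apothem 1.2 → ∉ W
#4 (0, 0, 0, -1): internal (-0.707107, -0.707107); octagon support 1.000000 vs apothem 1.2 → ∈ W
#5 (0, 0, -1, -1): internal (-0.707107, 0.292893); octagon support 0.707107 vs apothem 1.2 → ∈ W

4, 5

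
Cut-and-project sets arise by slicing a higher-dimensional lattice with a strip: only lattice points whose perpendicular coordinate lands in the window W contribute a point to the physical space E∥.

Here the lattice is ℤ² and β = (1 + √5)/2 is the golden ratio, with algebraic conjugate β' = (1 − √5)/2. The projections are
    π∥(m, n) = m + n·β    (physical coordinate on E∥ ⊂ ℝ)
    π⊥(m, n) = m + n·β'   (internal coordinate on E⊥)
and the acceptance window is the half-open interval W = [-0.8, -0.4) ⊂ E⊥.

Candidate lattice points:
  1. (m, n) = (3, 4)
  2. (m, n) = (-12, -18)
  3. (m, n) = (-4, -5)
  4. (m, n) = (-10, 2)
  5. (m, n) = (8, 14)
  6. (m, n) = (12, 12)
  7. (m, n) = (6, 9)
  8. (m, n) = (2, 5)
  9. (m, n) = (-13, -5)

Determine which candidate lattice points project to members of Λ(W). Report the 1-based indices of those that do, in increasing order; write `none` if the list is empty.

Numerically β ≈ 1.618034 and β' = −1/β ≈ -0.618034.
#1 (3,4): internal coord 3 + (4)·β' = +0.527864; +0.527864 ∉ [-0.8, -0.4) → out
#2 (-12,-18): internal coord -12 + (-18)·β' = -0.875388; -0.875388 ∉ [-0.8, -0.4) → out
#3 (-4,-5): internal coord -4 + (-5)·β' = -0.909830; -0.909830 ∉ [-0.8, -0.4) → out
#4 (-10,2): internal coord -10 + (2)·β' = -11.236068; -11.236068 ∉ [-0.8, -0.4) → out
#5 (8,14): internal coord 8 + (14)·β' = -0.652476; -0.652476 ∈ [-0.8, -0.4) → IN Λ
#6 (12,12): internal coord 12 + (12)·β' = +4.583592; +4.583592 ∉ [-0.8, -0.4) → out
#7 (6,9): internal coord 6 + (9)·β' = +0.437694; +0.437694 ∉ [-0.8, -0.4) → out
#8 (2,5): internal coord 2 + (5)·β' = -1.090170; -1.090170 ∉ [-0.8, -0.4) → out
#9 (-13,-5): internal coord -13 + (-5)·β' = -9.909830; -9.909830 ∉ [-0.8, -0.4) → out

5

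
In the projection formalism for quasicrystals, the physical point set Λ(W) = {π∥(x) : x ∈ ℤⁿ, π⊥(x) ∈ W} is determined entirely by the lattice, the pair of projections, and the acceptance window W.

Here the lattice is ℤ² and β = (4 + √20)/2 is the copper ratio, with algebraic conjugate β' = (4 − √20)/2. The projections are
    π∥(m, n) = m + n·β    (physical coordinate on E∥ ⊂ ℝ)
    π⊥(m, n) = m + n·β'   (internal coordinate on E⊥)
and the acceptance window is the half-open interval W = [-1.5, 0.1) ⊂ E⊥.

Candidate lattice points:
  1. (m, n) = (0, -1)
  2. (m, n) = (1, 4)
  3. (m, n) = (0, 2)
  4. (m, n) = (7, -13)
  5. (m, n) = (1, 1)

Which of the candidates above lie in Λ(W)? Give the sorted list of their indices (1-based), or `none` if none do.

Numerically β ≈ 4.2361 and β' = −1/β ≈ -0.2361.
candidate 1: (m,n)=(0,-1) → π∥ = 0-1·β ≈ -4.2361, π⊥ = 0-1·β' ≈ 0.2361 ∉ [-1.5, 0.1) ⇒ out
candidate 2: (m,n)=(1,4) → π∥ = 1+4·β ≈ 17.9443, π⊥ = 1+4·β' ≈ 0.0557 ∈ [-1.5, 0.1) ⇒ IN Λ
candidate 3: (m,n)=(0,2) → π∥ = 0+2·β ≈ 8.4721, π⊥ = 0+2·β' ≈ -0.4721 ∈ [-1.5, 0.1) ⇒ IN Λ
candidate 4: (m,n)=(7,-13) → π∥ = 7-13·β ≈ -48.0689, π⊥ = 7-13·β' ≈ 10.0689 ∉ [-1.5, 0.1) ⇒ out
candidate 5: (m,n)=(1,1) → π∥ = 1+1·β ≈ 5.2361, π⊥ = 1+1·β' ≈ 0.7639 ∉ [-1.5, 0.1) ⇒ out

2, 3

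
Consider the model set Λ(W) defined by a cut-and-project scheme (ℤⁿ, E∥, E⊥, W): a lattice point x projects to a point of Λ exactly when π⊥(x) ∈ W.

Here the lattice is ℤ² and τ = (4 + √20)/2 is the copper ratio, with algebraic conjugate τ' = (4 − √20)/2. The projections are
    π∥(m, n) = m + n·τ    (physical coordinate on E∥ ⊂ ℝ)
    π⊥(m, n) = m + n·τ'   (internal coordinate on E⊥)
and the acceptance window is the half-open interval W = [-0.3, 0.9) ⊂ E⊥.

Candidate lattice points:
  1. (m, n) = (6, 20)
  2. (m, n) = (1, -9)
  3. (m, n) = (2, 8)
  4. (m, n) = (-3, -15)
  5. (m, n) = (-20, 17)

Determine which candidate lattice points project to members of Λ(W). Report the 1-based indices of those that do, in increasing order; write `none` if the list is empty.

Compute τ' = (4−√20)/2 = -0.236068, so π⊥(m,n) = m -0.236068·n.
candidate 1: (m,n)=(6,20) → π∥ = 6+20·τ ≈ 90.721360, π⊥ = 6+20·τ' ≈ 1.278640 ∉ [-0.3, 0.9) ⇒ out
candidate 2: (m,n)=(1,-9) → π∥ = 1-9·τ ≈ -37.124612, π⊥ = 1-9·τ' ≈ 3.124612 ∉ [-0.3, 0.9) ⇒ out
candidate 3: (m,n)=(2,8) → π∥ = 2+8·τ ≈ 35.888544, π⊥ = 2+8·τ' ≈ 0.111456 ∈ [-0.3, 0.9) ⇒ IN Λ
candidate 4: (m,n)=(-3,-15) → π∥ = -3-15·τ ≈ -66.541020, π⊥ = -3-15·τ' ≈ 0.541020 ∈ [-0.3, 0.9) ⇒ IN Λ
candidate 5: (m,n)=(-20,17) → π∥ = -20+17·τ ≈ 52.013156, π⊥ = -20+17·τ' ≈ -24.013156 ∉ [-0.3, 0.9) ⇒ out

3, 4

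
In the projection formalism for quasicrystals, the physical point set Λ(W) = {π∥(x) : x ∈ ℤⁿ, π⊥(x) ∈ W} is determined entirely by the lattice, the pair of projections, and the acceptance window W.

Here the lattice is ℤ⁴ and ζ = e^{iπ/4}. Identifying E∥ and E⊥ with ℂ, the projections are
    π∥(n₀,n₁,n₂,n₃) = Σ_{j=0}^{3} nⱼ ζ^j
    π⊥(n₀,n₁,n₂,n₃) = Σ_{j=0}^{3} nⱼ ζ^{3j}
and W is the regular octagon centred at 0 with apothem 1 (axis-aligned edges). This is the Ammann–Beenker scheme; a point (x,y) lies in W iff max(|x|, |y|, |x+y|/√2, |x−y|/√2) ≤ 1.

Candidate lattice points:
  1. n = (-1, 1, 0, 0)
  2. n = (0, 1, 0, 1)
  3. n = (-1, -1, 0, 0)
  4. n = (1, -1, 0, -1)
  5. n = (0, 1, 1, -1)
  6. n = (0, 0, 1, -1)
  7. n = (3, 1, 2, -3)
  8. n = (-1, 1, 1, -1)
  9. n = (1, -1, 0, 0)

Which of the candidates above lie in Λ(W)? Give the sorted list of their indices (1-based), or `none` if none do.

Internal map: ζ^{3j} for j=0..3 gives (1,0), (−√2/2,√2/2), (0,−1), (√2/2,√2/2).
candidate 1: n = (-1, 1, 0, 0) → π⊥ ≈ (-1.707107, +0.707107); max(|x|,|y|,|x±y|/√2) = 1.707107 > 1 ⇒ ∉ W
candidate 2: n = (0, 1, 0, 1) → π⊥ ≈ (+0.000000, +1.414214); max(|x|,|y|,|x±y|/√2) = 1.414214 > 1 ⇒ ∉ W
candidate 3: n = (-1, -1, 0, 0) → π⊥ ≈ (-0.292893, -0.707107); max(|x|,|y|,|x±y|/√2) = 0.707107 ≤ 1 ⇒ ∈ W
candidate 4: n = (1, -1, 0, -1) → π⊥ ≈ (+1.000000, -1.414214); max(|x|,|y|,|x±y|/√2) = 1.707107 > 1 ⇒ ∉ W
candidate 5: n = (0, 1, 1, -1) → π⊥ ≈ (-1.414214, -1.000000); max(|x|,|y|,|x±y|/√2) = 1.707107 > 1 ⇒ ∉ W
candidate 6: n = (0, 0, 1, -1) → π⊥ ≈ (-0.707107, -1.707107); max(|x|,|y|,|x±y|/√2) = 1.707107 > 1 ⇒ ∉ W
candidate 7: n = (3, 1, 2, -3) → π⊥ ≈ (+0.171573, -3.414214); max(|x|,|y|,|x±y|/√2) = 3.414214 > 1 ⇒ ∉ W
candidate 8: n = (-1, 1, 1, -1) → π⊥ ≈ (-2.414214, -1.000000); max(|x|,|y|,|x±y|/√2) = 2.414214 > 1 ⇒ ∉ W
candidate 9: n = (1, -1, 0, 0) → π⊥ ≈ (+1.707107, -0.707107); max(|x|,|y|,|x±y|/√2) = 1.707107 > 1 ⇒ ∉ W

3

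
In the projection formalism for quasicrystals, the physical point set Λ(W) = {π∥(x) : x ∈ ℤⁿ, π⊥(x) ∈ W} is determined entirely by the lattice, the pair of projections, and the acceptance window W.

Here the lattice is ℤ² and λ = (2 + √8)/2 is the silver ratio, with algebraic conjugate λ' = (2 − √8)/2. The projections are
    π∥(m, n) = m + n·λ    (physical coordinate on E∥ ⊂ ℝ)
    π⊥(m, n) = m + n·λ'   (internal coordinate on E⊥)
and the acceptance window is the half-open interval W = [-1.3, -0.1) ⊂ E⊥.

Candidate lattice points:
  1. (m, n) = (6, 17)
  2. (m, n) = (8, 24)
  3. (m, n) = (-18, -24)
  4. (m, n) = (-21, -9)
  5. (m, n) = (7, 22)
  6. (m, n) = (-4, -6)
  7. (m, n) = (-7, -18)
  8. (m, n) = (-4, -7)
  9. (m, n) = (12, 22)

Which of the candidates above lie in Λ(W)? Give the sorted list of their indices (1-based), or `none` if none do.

λ' = (2−√8)/2 ≈ -0.41421.
[1] lift (6,17): star map gives -1.04163; window check -1.3 ≤ -1.04163 < -0.1 is true → IN Λ
[2] lift (8,24): star map gives -1.94113; window check -1.3 ≤ -1.94113 < -0.1 is false → out
[3] lift (-18,-24): star map gives -8.05887; window check -1.3 ≤ -8.05887 < -0.1 is false → out
[4] lift (-21,-9): star map gives -17.27208; window check -1.3 ≤ -17.27208 < -0.1 is false → out
[5] lift (7,22): star map gives -2.11270; window check -1.3 ≤ -2.11270 < -0.1 is false → out
[6] lift (-4,-6): star map gives -1.51472; window check -1.3 ≤ -1.51472 < -0.1 is false → out
[7] lift (-7,-18): star map gives 0.45584; window check -1.3 ≤ 0.45584 < -0.1 is false → out
[8] lift (-4,-7): star map gives -1.10051; window check -1.3 ≤ -1.10051 < -0.1 is true → IN Λ
[9] lift (12,22): star map gives 2.88730; window check -1.3 ≤ 2.88730 < -0.1 is false → out

1, 8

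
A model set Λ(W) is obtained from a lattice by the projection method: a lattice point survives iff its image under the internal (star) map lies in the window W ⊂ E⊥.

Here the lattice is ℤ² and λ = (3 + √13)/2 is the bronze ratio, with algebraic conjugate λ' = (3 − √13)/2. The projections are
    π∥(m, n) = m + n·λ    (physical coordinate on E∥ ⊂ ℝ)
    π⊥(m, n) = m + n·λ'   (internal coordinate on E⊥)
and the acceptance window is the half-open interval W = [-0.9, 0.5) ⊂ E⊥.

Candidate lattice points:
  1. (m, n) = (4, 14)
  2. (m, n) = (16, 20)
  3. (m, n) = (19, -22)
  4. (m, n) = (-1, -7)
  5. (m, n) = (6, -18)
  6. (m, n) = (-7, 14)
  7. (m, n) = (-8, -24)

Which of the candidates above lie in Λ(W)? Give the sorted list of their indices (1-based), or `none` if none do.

Compute λ' = (3−√13)/2 = -0.302776, so π⊥(m,n) = m -0.302776·n.
#1 (4,14): internal coord 4 + (14)·λ' = -0.238859; -0.238859 ∈ [-0.9, 0.5) → IN Λ
#2 (16,20): internal coord 16 + (20)·λ' = +9.944487; +9.944487 ∉ [-0.9, 0.5) → out
#3 (19,-22): internal coord 19 + (-22)·λ' = +25.661064; +25.661064 ∉ [-0.9, 0.5) → out
#4 (-1,-7): internal coord -1 + (-7)·λ' = +1.119429; +1.119429 ∉ [-0.9, 0.5) → out
#5 (6,-18): internal coord 6 + (-18)·λ' = +11.449961; +11.449961 ∉ [-0.9, 0.5) → out
#6 (-7,14): internal coord -7 + (14)·λ' = -11.238859; -11.238859 ∉ [-0.9, 0.5) → out
#7 (-8,-24): internal coord -8 + (-24)·λ' = -0.733385; -0.733385 ∈ [-0.9, 0.5) → IN Λ

1, 7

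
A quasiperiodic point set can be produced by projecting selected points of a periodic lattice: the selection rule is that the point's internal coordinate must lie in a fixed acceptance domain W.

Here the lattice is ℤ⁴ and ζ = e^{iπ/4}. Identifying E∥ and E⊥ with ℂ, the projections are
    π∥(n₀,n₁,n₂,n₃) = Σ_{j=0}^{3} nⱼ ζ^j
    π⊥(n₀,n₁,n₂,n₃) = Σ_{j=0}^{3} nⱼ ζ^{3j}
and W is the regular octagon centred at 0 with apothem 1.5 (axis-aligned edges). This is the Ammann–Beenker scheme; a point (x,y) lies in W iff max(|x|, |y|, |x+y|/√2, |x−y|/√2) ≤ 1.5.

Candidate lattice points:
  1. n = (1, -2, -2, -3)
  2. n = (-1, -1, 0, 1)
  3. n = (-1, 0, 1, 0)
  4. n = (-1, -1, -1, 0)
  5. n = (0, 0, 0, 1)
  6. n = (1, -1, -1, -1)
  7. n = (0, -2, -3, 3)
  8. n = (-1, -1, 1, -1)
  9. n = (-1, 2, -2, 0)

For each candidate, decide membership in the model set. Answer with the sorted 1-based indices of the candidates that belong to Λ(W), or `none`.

2, 3, 4, 5, 6

Internal map: ζ^{3j} for j=0..3 gives (1,0), (−√2/2,√2/2), (0,−1), (√2/2,√2/2).
#1 (1, -2, -2, -3): internal (0.292893, -1.535534); octagon support 1.535534 vs apothem 1.5 → ∉ W
#2 (-1, -1, 0, 1): internal (0.414214, 0.000000); octagon support 0.414214 vs apothem 1.5 → ∈ W
#3 (-1, 0, 1, 0): internal (-1.000000, -1.000000); octagon support 1.414214 vs apothem 1.5 → ∈ W
#4 (-1, -1, -1, 0): internal (-0.292893, 0.292893); octagon support 0.414214 vs apothem 1.5 → ∈ W
#5 (0, 0, 0, 1): internal (0.707107, 0.707107); octagon support 1.000000 vs apothem 1.5 → ∈ W
#6 (1, -1, -1, -1): internal (1.000000, -0.414214); octagon support 1.000000 vs apothem 1.5 → ∈ W
#7 (0, -2, -3, 3): internal (3.535534, 3.707107); octagon support 5.121320 vs apothem 1.5 → ∉ W
#8 (-1, -1, 1, -1): internal (-1.000000, -2.414214); octagon support 2.414214 vs apothem 1.5 → ∉ W
#9 (-1, 2, -2, 0): internal (-2.414214, 3.414214); octagon support 4.121320 vs apothem 1.5 → ∉ W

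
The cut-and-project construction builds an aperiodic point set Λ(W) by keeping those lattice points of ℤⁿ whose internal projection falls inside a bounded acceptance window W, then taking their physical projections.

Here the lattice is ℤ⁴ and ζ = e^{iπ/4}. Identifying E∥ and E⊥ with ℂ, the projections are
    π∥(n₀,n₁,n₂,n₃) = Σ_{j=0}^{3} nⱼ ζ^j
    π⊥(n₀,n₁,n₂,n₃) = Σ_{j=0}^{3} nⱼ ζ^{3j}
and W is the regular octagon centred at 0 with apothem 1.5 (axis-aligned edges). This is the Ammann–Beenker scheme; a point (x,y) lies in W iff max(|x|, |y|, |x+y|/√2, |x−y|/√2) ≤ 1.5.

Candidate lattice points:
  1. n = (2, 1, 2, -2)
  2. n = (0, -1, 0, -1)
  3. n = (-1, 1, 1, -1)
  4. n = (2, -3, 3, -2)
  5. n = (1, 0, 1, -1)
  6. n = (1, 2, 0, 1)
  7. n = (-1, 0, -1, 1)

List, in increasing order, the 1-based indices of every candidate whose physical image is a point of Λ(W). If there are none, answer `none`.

With ζ = e^{iπ/4} the internal vectors are ζ^0,ζ^3,ζ^6,ζ^9.
candidate 1: n = (2, 1, 2, -2) → π⊥ ≈ (-0.121320, -2.707107); max(|x|,|y|,|x±y|/√2) = 2.707107 > 1.5 ⇒ ∉ W
candidate 2: n = (0, -1, 0, -1) → π⊥ ≈ (+0.000000, -1.414214); max(|x|,|y|,|x±y|/√2) = 1.414214 ≤ 1.5 ⇒ ∈ W
candidate 3: n = (-1, 1, 1, -1) → π⊥ ≈ (-2.414214, -1.000000); max(|x|,|y|,|x±y|/√2) = 2.414214 > 1.5 ⇒ ∉ W
candidate 4: n = (2, -3, 3, -2) → π⊥ ≈ (+2.707107, -6.535534); max(|x|,|y|,|x±y|/√2) = 6.535534 > 1.5 ⇒ ∉ W
candidate 5: n = (1, 0, 1, -1) → π⊥ ≈ (+0.292893, -1.707107); max(|x|,|y|,|x±y|/√2) = 1.707107 > 1.5 ⇒ ∉ W
candidate 6: n = (1, 2, 0, 1) → π⊥ ≈ (+0.292893, +2.121320); max(|x|,|y|,|x±y|/√2) = 2.121320 > 1.5 ⇒ ∉ W
candidate 7: n = (-1, 0, -1, 1) → π⊥ ≈ (-0.292893, +1.707107); max(|x|,|y|,|x±y|/√2) = 1.707107 > 1.5 ⇒ ∉ W

2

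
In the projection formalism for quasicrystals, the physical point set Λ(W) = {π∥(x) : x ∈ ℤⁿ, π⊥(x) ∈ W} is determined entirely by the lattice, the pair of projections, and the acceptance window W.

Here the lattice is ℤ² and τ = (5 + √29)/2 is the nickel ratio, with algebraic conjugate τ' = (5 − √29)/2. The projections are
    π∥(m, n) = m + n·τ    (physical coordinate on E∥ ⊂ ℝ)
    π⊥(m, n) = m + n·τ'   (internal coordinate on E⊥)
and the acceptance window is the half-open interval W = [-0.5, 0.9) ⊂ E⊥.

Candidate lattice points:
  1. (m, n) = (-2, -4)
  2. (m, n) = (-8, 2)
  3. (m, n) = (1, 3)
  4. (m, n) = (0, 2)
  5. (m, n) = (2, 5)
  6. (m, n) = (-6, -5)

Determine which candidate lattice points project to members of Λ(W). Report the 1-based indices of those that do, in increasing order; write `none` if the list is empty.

τ' = (5−√29)/2 ≈ -0.1926.
[1] lift (-2,-4): star map gives -1.2297; window check -0.5 ≤ -1.2297 < 0.9 is false → out
[2] lift (-8,2): star map gives -8.3852; window check -0.5 ≤ -8.3852 < 0.9 is false → out
[3] lift (1,3): star map gives 0.4223; window check -0.5 ≤ 0.4223 < 0.9 is true → IN Λ
[4] lift (0,2): star map gives -0.3852; window check -0.5 ≤ -0.3852 < 0.9 is true → IN Λ
[5] lift (2,5): star map gives 1.0371; window check -0.5 ≤ 1.0371 < 0.9 is false → out
[6] lift (-6,-5): star map gives -5.0371; window check -0.5 ≤ -5.0371 < 0.9 is false → out

3, 4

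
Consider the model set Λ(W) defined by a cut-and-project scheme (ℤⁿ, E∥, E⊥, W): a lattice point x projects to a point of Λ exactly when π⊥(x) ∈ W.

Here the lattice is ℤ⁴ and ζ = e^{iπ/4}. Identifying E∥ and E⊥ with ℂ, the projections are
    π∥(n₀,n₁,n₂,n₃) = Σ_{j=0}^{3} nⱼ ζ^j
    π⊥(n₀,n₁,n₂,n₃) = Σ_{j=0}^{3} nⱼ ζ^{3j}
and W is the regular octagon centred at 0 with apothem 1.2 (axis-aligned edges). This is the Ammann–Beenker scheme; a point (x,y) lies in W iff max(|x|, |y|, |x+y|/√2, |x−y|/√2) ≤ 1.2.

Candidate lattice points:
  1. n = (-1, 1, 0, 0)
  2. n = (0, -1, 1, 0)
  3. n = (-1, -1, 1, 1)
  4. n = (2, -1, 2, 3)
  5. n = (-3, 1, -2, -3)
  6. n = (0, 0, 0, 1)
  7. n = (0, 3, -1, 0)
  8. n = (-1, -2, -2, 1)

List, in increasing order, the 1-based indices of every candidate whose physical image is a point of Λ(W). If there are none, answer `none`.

3, 6

π⊥(n) = n₀ + n₁ζ³ + n₂ζ⁶ + n₃ζ⁹ where ζ = e^{iπ/4}.
candidate 1: n = (-1, 1, 0, 0) → π⊥ ≈ (-1.7071, +0.7071); max(|x|,|y|,|x±y|/√2) = 1.7071 > 1.2 ⇒ ∉ W
candidate 2: n = (0, -1, 1, 0) → π⊥ ≈ (+0.7071, -1.7071); max(|x|,|y|,|x±y|/√2) = 1.7071 > 1.2 ⇒ ∉ W
candidate 3: n = (-1, -1, 1, 1) → π⊥ ≈ (+0.4142, -1.0000); max(|x|,|y|,|x±y|/√2) = 1.0000 ≤ 1.2 ⇒ ∈ W
candidate 4: n = (2, -1, 2, 3) → π⊥ ≈ (+4.8284, -0.5858); max(|x|,|y|,|x±y|/√2) = 4.8284 > 1.2 ⇒ ∉ W
candidate 5: n = (-3, 1, -2, -3) → π⊥ ≈ (-5.8284, +0.5858); max(|x|,|y|,|x±y|/√2) = 5.8284 > 1.2 ⇒ ∉ W
candidate 6: n = (0, 0, 0, 1) → π⊥ ≈ (+0.7071, +0.7071); max(|x|,|y|,|x±y|/√2) = 1.0000 ≤ 1.2 ⇒ ∈ W
candidate 7: n = (0, 3, -1, 0) → π⊥ ≈ (-2.1213, +3.1213); max(|x|,|y|,|x±y|/√2) = 3.7071 > 1.2 ⇒ ∉ W
candidate 8: n = (-1, -2, -2, 1) → π⊥ ≈ (+1.1213, +1.2929); max(|x|,|y|,|x±y|/√2) = 1.7071 > 1.2 ⇒ ∉ W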